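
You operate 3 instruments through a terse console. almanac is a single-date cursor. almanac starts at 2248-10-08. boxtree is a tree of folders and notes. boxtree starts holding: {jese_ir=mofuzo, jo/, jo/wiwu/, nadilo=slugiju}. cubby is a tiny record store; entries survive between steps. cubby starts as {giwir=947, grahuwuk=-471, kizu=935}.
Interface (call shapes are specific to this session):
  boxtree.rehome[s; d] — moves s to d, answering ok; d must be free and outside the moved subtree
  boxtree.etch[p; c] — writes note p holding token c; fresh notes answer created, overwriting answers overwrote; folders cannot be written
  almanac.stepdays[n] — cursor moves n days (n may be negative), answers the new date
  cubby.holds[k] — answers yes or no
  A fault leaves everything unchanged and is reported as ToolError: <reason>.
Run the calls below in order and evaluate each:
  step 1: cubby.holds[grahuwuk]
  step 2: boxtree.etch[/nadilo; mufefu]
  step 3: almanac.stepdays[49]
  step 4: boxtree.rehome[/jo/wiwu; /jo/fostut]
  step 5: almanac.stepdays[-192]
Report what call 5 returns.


Answer: 2248-05-18

Derivation:
==> cubby.holds(grahuwuk)
<== yes
==> boxtree.etch(/nadilo, mufefu)
<== overwrote
==> almanac.stepdays(49)
<== 2248-11-26
==> boxtree.rehome(/jo/wiwu, /jo/fostut)
<== ok
==> almanac.stepdays(-192)
<== 2248-05-18


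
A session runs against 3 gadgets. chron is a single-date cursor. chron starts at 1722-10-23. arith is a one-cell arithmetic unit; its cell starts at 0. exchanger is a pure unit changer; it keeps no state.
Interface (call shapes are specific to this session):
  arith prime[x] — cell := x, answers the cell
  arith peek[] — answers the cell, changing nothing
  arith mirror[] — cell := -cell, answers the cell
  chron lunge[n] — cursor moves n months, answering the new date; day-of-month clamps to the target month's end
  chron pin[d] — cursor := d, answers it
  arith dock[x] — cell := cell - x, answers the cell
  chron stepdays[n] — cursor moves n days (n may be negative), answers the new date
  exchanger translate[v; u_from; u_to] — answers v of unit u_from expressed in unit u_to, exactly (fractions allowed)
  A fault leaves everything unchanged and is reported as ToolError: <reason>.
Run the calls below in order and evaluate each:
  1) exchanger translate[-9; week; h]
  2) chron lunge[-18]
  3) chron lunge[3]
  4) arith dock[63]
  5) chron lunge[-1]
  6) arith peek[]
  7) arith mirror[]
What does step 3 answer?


Answer: 1721-07-23

Derivation:
>>> exchanger translate v→-9 u_from→week u_to→h
= -1512
>>> chron lunge n→-18
= 1721-04-23
>>> chron lunge n→3
= 1721-07-23
>>> arith dock x→63
= -63
>>> chron lunge n→-1
= 1721-06-23
>>> arith peek
= -63
>>> arith mirror
= 63


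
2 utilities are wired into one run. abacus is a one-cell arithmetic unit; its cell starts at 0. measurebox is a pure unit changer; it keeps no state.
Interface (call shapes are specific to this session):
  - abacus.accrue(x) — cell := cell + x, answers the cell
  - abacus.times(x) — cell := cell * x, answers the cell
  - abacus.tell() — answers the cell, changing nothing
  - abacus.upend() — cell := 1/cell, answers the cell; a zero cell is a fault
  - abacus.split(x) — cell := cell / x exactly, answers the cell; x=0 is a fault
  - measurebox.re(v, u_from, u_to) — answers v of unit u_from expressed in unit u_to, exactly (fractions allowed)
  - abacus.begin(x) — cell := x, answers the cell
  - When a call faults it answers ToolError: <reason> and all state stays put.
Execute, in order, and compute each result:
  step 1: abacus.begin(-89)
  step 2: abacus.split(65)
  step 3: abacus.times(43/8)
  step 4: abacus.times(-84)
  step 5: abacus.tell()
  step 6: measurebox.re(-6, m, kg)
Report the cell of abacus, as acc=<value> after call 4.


> begin x='-89'
  -89
> split x='65'
  -89/65
> times x='43/8'
  -3827/520
> times x='-84'
  80367/130
> tell
  80367/130
> re v='-6' u_from='m' u_to='kg'
  ToolError: incompatible units

Answer: acc=80367/130


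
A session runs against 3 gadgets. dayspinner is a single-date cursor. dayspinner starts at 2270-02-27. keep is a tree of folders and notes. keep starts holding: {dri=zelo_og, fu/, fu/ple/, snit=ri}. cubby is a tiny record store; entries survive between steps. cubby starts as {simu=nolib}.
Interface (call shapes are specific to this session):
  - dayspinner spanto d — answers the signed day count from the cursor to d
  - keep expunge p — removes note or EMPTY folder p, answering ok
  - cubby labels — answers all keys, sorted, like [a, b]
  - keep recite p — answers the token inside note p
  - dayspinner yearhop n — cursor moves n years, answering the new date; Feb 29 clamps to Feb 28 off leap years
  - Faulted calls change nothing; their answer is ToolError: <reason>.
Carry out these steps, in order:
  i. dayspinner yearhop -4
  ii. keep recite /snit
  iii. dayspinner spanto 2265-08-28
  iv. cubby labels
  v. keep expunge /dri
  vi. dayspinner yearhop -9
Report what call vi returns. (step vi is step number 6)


Answer: 2257-02-27

Derivation:
I use dayspinner yearhop(-4), — result: 2266-02-27.
I invoke keep recite(/snit), → ri.
I call dayspinner spanto(2265-08-28): -183.
I try cubby labels, → [simu].
Invoking keep expunge(/dri), yielding ok.
Next I call dayspinner yearhop(-9), and observe 2257-02-27.


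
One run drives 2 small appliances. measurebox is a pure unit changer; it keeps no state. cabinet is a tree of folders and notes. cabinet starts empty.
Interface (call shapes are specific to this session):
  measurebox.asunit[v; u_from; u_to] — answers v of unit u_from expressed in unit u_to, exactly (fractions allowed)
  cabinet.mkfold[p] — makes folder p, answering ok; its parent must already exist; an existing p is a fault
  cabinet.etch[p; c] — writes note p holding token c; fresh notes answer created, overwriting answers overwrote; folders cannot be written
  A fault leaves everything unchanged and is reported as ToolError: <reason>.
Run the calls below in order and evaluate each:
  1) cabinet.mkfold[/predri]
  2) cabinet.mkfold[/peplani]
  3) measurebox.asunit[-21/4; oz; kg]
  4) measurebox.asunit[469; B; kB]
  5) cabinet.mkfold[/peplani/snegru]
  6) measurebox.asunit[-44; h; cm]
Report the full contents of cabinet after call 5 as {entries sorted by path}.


// 1. cabinet.mkfold(p→/predri) ~> ok
// 2. cabinet.mkfold(p→/peplani) ~> ok
// 3. measurebox.asunit(v→-21/4, u_from→oz, u_to→kg) ~> -952543977/6400000000
// 4. measurebox.asunit(v→469, u_from→B, u_to→kB) ~> 469/1000
// 5. cabinet.mkfold(p→/peplani/snegru) ~> ok
// 6. measurebox.asunit(v→-44, u_from→h, u_to→cm) ~> ToolError: incompatible units

Answer: {peplani/, peplani/snegru/, predri/}


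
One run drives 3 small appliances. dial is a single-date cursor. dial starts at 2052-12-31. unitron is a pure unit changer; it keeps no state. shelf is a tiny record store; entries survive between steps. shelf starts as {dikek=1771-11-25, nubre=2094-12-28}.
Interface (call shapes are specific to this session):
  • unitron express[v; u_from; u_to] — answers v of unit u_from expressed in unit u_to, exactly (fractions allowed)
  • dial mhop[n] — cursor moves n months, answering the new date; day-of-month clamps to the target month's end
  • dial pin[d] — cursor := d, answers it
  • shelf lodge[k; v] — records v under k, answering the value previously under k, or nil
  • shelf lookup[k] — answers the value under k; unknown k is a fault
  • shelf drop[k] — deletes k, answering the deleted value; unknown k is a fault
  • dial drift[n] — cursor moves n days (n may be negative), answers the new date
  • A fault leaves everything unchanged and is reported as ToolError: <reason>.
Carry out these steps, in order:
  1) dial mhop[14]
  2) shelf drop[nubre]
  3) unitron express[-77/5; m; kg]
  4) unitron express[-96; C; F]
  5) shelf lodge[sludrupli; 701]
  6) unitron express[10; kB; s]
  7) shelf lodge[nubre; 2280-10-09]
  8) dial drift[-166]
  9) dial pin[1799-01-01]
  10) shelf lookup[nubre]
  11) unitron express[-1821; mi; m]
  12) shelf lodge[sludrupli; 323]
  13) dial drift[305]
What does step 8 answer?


Act: dial mhop[n→14]
Obs: 2054-02-28
Act: shelf drop[k→nubre]
Obs: 2094-12-28
Act: unitron express[v→-77/5; u_from→m; u_to→kg]
Obs: ToolError: incompatible units
Act: unitron express[v→-96; u_from→C; u_to→F]
Obs: -704/5
Act: shelf lodge[k→sludrupli; v→701]
Obs: nil
Act: unitron express[v→10; u_from→kB; u_to→s]
Obs: ToolError: incompatible units
Act: shelf lodge[k→nubre; v→2280-10-09]
Obs: nil
Act: dial drift[n→-166]
Obs: 2053-09-15
Act: dial pin[d→1799-01-01]
Obs: 1799-01-01
Act: shelf lookup[k→nubre]
Obs: 2280-10-09
Act: unitron express[v→-1821; u_from→mi; u_to→m]
Obs: -366326928/125
Act: shelf lodge[k→sludrupli; v→323]
Obs: 701
Act: dial drift[n→305]
Obs: 1799-11-02

Answer: 2053-09-15


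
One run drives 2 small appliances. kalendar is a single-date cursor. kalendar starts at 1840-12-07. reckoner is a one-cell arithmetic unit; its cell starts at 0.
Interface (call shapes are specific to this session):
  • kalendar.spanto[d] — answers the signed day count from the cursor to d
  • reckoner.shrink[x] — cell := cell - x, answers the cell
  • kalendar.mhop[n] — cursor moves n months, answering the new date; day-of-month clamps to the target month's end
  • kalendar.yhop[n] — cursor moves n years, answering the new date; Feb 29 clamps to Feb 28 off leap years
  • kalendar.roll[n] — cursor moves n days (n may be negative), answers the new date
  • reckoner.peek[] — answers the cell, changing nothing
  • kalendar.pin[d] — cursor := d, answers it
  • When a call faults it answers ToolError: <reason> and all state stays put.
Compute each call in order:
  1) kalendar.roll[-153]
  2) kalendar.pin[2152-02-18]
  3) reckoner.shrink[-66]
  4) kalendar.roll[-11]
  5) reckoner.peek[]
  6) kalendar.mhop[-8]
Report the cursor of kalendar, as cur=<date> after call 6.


·→ kalendar.roll(n=-153)
·← 1840-07-07
·→ kalendar.pin(d=2152-02-18)
·← 2152-02-18
·→ reckoner.shrink(x=-66)
·← 66
·→ kalendar.roll(n=-11)
·← 2152-02-07
·→ reckoner.peek()
·← 66
·→ kalendar.mhop(n=-8)
·← 2151-06-07

Answer: cur=2151-06-07


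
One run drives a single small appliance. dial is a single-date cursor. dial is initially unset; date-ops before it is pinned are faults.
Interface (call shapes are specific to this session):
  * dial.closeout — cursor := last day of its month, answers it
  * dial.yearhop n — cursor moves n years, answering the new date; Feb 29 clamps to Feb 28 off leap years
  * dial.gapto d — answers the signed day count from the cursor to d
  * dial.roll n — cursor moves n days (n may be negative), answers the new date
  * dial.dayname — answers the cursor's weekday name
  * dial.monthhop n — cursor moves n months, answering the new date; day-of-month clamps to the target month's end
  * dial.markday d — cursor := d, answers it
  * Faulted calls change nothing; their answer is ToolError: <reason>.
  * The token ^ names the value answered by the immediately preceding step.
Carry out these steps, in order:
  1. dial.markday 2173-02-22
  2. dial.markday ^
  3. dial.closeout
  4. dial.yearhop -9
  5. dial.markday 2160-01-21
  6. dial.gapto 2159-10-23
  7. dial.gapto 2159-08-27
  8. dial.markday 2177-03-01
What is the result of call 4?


~$ markday d→2173-02-22
[out] 2173-02-22
~$ markday d→^
[out] 2173-02-22
~$ closeout
[out] 2173-02-28
~$ yearhop n→-9
[out] 2164-02-28
~$ markday d→2160-01-21
[out] 2160-01-21
~$ gapto d→2159-10-23
[out] -90
~$ gapto d→2159-08-27
[out] -147
~$ markday d→2177-03-01
[out] 2177-03-01

Answer: 2164-02-28


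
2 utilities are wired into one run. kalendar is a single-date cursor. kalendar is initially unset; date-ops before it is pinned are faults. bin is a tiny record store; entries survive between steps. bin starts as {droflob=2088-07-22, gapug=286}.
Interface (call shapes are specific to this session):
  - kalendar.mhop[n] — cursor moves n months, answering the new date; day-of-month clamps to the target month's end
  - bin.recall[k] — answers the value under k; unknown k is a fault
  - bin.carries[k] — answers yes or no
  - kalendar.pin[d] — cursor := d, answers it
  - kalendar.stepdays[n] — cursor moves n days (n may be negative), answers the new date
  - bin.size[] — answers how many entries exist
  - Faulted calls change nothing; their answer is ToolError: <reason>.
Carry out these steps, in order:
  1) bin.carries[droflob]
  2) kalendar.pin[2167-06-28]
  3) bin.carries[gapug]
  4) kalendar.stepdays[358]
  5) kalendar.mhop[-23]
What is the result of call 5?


Answer: 2166-07-20

Derivation:
! carries(k→droflob) == yes
! pin(d→2167-06-28) == 2167-06-28
! carries(k→gapug) == yes
! stepdays(n→358) == 2168-06-20
! mhop(n→-23) == 2166-07-20


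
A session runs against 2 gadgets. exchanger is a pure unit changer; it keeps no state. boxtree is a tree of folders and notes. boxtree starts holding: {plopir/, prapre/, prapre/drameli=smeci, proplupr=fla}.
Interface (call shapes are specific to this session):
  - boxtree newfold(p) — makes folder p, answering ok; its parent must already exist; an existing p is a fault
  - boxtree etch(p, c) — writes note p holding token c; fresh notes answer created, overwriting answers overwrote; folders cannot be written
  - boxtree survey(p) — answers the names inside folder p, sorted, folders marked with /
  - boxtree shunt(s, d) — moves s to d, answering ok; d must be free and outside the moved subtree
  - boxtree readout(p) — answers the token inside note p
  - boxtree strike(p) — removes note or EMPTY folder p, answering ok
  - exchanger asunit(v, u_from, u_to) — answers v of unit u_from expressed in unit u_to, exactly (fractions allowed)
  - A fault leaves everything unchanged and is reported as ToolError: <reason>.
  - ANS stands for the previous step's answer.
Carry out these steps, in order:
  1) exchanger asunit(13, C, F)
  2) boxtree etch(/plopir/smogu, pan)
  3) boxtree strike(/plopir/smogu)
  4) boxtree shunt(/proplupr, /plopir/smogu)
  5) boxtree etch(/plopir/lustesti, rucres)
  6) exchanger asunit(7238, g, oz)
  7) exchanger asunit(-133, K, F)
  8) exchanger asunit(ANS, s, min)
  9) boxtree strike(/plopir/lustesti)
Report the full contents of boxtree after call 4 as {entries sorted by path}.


Answer: {plopir/, plopir/smogu=fla, prapre/, prapre/drameli=smeci}

Derivation:
Next I call exchanger asunit(v→13, u_from→C, u_to→F), and observe 277/5.
I try boxtree etch(p→/plopir/smogu, c→pan), and observe created.
Now I run boxtree strike(p→/plopir/smogu), and see ok.
Invoking boxtree shunt(s→/proplupr, d→/plopir/smogu), giving ok.
Invoking boxtree etch(p→/plopir/lustesti, c→rucres), → created.
I invoke exchanger asunit(v→7238, u_from→g, u_to→oz), and get 150400000/589081.
Then exchanger asunit(v→-133, u_from→K, u_to→F), and see -69907/100.
Invoking exchanger asunit(v→ANS, u_from→s, u_to→min): -69907/6000.
I use boxtree strike(p→/plopir/lustesti), which returns ok.


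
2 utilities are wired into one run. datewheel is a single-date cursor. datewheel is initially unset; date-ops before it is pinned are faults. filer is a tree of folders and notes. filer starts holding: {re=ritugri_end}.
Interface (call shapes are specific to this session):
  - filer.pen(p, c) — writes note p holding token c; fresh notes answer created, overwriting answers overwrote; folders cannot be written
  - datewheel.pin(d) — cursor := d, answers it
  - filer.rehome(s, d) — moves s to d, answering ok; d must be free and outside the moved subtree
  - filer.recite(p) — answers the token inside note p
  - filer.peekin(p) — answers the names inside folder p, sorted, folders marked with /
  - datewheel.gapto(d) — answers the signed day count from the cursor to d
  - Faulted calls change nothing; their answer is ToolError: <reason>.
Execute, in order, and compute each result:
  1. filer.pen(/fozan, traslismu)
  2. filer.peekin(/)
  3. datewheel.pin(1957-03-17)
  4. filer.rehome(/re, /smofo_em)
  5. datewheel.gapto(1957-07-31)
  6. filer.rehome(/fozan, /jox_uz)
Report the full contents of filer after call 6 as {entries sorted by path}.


Answer: {jox_uz=traslismu, smofo_em=ritugri_end}

Derivation:
Do: filer.pen[p: /fozan; c: traslismu]
See: created
Do: filer.peekin[p: /]
See: [fozan, re]
Do: datewheel.pin[d: 1957-03-17]
See: 1957-03-17
Do: filer.rehome[s: /re; d: /smofo_em]
See: ok
Do: datewheel.gapto[d: 1957-07-31]
See: 136
Do: filer.rehome[s: /fozan; d: /jox_uz]
See: ok


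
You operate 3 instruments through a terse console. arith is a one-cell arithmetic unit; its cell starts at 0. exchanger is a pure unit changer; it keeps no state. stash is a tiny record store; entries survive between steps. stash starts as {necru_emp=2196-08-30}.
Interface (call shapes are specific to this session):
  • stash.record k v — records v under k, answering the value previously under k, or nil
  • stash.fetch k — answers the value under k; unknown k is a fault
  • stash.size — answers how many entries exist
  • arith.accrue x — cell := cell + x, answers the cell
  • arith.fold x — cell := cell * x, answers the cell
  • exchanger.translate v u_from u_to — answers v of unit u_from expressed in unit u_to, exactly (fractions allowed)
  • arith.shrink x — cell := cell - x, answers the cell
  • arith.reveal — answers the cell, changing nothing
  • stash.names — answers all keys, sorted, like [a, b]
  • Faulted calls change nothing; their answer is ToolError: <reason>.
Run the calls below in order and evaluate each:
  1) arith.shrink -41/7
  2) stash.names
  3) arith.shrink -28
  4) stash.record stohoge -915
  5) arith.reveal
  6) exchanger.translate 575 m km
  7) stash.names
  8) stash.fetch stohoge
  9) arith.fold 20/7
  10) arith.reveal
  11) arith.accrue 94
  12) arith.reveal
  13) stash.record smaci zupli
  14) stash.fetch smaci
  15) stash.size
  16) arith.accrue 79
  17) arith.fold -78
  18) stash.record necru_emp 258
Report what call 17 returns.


>> arith.shrink(x: -41/7)
<< 41/7
>> stash.names()
<< [necru_emp]
>> arith.shrink(x: -28)
<< 237/7
>> stash.record(k: stohoge, v: -915)
<< nil
>> arith.reveal()
<< 237/7
>> exchanger.translate(v: 575, u_from: m, u_to: km)
<< 23/40
>> stash.names()
<< [necru_emp, stohoge]
>> stash.fetch(k: stohoge)
<< -915
>> arith.fold(x: 20/7)
<< 4740/49
>> arith.reveal()
<< 4740/49
>> arith.accrue(x: 94)
<< 9346/49
>> arith.reveal()
<< 9346/49
>> stash.record(k: smaci, v: zupli)
<< nil
>> stash.fetch(k: smaci)
<< zupli
>> stash.size()
<< 3
>> arith.accrue(x: 79)
<< 13217/49
>> arith.fold(x: -78)
<< -1030926/49
>> stash.record(k: necru_emp, v: 258)
<< 2196-08-30

Answer: -1030926/49


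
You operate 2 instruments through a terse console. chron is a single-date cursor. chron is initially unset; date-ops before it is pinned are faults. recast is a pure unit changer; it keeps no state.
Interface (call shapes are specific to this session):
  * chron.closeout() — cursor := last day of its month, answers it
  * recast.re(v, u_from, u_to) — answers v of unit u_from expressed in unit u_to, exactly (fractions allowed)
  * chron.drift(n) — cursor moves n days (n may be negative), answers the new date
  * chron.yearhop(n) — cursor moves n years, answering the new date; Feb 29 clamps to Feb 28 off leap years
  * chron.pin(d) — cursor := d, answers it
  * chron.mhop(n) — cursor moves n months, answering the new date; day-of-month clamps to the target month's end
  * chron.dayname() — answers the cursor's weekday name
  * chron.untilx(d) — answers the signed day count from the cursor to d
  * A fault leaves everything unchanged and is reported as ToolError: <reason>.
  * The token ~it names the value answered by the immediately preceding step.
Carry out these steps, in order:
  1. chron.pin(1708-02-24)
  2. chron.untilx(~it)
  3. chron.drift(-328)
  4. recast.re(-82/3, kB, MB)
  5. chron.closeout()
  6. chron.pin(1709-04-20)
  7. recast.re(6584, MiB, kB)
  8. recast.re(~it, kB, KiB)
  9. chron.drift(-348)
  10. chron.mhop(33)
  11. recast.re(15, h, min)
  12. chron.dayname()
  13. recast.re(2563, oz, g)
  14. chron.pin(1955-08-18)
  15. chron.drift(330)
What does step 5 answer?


% 1. pin(d=1708-02-24) => 1708-02-24
% 2. untilx(d=~it) => 0
% 3. drift(n=-328) => 1707-04-02
% 4. re(v=-82/3, u_from=kB, u_to=MB) => -41/1500
% 5. closeout() => 1707-04-30
% 6. pin(d=1709-04-20) => 1709-04-20
% 7. re(v=6584, u_from=MiB, u_to=kB) => 862978048/125
% 8. re(v=~it, u_from=kB, u_to=KiB) => 6742016
% 9. drift(n=-348) => 1708-05-07
% 10. mhop(n=33) => 1711-02-07
% 11. re(v=15, u_from=h, u_to=min) => 900
% 12. dayname() => Saturday
% 13. re(v=2563, u_from=oz, u_to=g) => 116255724431/1600000
% 14. pin(d=1955-08-18) => 1955-08-18
% 15. drift(n=330) => 1956-07-13

Answer: 1707-04-30


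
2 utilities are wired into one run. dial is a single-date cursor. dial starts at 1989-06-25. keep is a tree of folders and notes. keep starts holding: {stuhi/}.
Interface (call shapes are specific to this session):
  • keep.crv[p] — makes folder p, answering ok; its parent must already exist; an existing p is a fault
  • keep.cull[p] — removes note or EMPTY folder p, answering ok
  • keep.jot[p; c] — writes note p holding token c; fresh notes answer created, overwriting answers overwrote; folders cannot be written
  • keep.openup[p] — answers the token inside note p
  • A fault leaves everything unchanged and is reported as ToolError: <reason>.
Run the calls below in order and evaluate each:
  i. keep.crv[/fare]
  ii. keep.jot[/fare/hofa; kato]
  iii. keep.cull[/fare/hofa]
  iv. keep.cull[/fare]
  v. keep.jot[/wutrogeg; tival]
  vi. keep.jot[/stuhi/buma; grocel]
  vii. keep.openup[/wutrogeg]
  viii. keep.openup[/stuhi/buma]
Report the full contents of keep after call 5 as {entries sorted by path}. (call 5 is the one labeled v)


% keep.crv(p→/fare) ~> ok
% keep.jot(p→/fare/hofa, c→kato) ~> created
% keep.cull(p→/fare/hofa) ~> ok
% keep.cull(p→/fare) ~> ok
% keep.jot(p→/wutrogeg, c→tival) ~> created
% keep.jot(p→/stuhi/buma, c→grocel) ~> created
% keep.openup(p→/wutrogeg) ~> tival
% keep.openup(p→/stuhi/buma) ~> grocel

Answer: {stuhi/, wutrogeg=tival}


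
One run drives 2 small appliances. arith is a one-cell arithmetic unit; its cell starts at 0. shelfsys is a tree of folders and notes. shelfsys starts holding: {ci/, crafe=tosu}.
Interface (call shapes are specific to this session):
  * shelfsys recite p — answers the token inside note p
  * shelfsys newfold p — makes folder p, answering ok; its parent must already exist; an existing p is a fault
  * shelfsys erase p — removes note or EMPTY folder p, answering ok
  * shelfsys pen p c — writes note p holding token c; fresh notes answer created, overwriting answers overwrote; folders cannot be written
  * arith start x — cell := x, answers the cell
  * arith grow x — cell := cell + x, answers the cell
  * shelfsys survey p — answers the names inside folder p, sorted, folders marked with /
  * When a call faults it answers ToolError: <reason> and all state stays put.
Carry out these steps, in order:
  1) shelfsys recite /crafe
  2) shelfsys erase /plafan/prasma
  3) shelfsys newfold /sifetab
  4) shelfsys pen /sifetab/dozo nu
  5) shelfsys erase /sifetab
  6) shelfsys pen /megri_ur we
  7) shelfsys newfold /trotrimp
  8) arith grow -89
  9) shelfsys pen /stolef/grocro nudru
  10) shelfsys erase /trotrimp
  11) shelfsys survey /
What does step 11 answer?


> shelfsys recite /crafe
[out] tosu
> shelfsys erase /plafan/prasma
[out] ToolError: not found
> shelfsys newfold /sifetab
[out] ok
> shelfsys pen /sifetab/dozo nu
[out] created
> shelfsys erase /sifetab
[out] ToolError: not empty
> shelfsys pen /megri_ur we
[out] created
> shelfsys newfold /trotrimp
[out] ok
> arith grow -89
[out] -89
> shelfsys pen /stolef/grocro nudru
[out] ToolError: no parent
> shelfsys erase /trotrimp
[out] ok
> shelfsys survey /
[out] [ci/, crafe, megri_ur, sifetab/]

Answer: [ci/, crafe, megri_ur, sifetab/]


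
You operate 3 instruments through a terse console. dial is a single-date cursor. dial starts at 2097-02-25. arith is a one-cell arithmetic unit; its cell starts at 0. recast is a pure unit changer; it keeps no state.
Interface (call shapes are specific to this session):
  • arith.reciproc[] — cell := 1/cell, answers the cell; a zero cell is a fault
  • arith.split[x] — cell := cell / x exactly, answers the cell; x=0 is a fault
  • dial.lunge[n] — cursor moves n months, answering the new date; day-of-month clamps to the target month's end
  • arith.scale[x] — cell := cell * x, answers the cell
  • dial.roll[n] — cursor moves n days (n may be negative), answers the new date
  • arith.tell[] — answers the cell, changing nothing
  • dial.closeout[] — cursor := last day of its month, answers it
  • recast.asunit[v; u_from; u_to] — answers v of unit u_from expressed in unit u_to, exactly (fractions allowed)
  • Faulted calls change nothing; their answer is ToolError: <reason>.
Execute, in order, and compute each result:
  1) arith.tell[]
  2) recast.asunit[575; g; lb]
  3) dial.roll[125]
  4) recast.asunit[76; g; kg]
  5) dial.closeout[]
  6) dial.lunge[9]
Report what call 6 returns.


;; 1. tell() : 0
;; 2. asunit(v=575, u_from=g, u_to=lb) : 57500000/45359237
;; 3. roll(n=125) : 2097-06-30
;; 4. asunit(v=76, u_from=g, u_to=kg) : 19/250
;; 5. closeout() : 2097-06-30
;; 6. lunge(n=9) : 2098-03-30

Answer: 2098-03-30


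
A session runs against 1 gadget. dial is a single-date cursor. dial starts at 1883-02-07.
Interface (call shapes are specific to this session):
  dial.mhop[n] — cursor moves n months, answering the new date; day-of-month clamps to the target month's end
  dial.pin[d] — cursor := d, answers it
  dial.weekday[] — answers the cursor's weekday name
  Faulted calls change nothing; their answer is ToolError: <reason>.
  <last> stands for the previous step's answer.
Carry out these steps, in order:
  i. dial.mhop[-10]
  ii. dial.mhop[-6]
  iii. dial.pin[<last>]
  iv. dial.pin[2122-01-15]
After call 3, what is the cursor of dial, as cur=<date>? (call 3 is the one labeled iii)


I try mhop(n→-10), and observe 1882-04-07.
I run mhop(n→-6), → 1881-10-07.
Using pin(d→<last>), which returns 1881-10-07.
Invoking pin(d→2122-01-15), and see 2122-01-15.

Answer: cur=1881-10-07


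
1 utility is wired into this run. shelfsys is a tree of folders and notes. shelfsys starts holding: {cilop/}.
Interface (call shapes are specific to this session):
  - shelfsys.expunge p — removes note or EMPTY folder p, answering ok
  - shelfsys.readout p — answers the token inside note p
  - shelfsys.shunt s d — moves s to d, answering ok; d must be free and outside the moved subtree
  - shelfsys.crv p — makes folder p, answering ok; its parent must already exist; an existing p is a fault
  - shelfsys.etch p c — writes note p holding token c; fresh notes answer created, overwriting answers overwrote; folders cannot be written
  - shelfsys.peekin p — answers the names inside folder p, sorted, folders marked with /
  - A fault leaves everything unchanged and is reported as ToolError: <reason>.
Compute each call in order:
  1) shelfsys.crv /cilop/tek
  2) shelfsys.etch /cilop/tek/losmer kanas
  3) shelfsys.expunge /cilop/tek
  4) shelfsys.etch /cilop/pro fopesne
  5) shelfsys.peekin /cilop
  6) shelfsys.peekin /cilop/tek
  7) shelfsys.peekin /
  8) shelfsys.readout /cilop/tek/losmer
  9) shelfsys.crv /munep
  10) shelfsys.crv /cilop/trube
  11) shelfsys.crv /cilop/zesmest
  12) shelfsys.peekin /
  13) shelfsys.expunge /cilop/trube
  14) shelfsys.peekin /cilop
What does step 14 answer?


-- shelfsys.crv(/cilop/tek) : ok
-- shelfsys.etch(/cilop/tek/losmer, kanas) : created
-- shelfsys.expunge(/cilop/tek) : ToolError: not empty
-- shelfsys.etch(/cilop/pro, fopesne) : created
-- shelfsys.peekin(/cilop) : [pro, tek/]
-- shelfsys.peekin(/cilop/tek) : [losmer]
-- shelfsys.peekin(/) : [cilop/]
-- shelfsys.readout(/cilop/tek/losmer) : kanas
-- shelfsys.crv(/munep) : ok
-- shelfsys.crv(/cilop/trube) : ok
-- shelfsys.crv(/cilop/zesmest) : ok
-- shelfsys.peekin(/) : [cilop/, munep/]
-- shelfsys.expunge(/cilop/trube) : ok
-- shelfsys.peekin(/cilop) : [pro, tek/, zesmest/]

Answer: [pro, tek/, zesmest/]


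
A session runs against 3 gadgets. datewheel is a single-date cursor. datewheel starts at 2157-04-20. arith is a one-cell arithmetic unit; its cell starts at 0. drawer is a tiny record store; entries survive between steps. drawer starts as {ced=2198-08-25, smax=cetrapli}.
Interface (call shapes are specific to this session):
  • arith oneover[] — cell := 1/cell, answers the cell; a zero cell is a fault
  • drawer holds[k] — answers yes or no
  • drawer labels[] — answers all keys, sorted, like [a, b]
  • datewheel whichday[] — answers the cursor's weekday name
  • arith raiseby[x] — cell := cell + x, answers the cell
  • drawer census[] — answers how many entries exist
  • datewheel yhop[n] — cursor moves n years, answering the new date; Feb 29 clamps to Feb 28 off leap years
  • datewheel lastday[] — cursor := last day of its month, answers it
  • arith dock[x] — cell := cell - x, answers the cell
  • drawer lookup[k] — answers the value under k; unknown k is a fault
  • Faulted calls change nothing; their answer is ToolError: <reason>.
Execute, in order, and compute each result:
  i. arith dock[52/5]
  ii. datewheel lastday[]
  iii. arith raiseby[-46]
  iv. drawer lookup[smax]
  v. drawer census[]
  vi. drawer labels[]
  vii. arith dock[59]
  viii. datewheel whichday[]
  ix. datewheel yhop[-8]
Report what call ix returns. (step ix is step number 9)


→ arith dock(x: 52/5)
← -52/5
→ datewheel lastday()
← 2157-04-30
→ arith raiseby(x: -46)
← -282/5
→ drawer lookup(k: smax)
← cetrapli
→ drawer census()
← 2
→ drawer labels()
← [ced, smax]
→ arith dock(x: 59)
← -577/5
→ datewheel whichday()
← Saturday
→ datewheel yhop(n: -8)
← 2149-04-30

Answer: 2149-04-30


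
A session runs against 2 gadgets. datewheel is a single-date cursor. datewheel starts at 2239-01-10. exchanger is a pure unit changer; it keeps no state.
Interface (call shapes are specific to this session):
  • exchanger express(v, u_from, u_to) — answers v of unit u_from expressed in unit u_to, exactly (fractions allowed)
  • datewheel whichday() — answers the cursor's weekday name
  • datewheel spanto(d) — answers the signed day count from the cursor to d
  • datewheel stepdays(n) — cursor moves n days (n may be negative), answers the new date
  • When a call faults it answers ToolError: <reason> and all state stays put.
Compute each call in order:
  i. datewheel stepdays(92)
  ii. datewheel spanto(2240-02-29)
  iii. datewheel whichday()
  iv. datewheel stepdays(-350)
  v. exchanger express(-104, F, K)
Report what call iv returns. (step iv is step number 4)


% datewheel stepdays n→92
:: 2239-04-12
% datewheel spanto d→2240-02-29
:: 323
% datewheel whichday
:: Friday
% datewheel stepdays n→-350
:: 2238-04-27
% exchanger express v→-104 u_from→F u_to→K
:: 35567/180

Answer: 2238-04-27


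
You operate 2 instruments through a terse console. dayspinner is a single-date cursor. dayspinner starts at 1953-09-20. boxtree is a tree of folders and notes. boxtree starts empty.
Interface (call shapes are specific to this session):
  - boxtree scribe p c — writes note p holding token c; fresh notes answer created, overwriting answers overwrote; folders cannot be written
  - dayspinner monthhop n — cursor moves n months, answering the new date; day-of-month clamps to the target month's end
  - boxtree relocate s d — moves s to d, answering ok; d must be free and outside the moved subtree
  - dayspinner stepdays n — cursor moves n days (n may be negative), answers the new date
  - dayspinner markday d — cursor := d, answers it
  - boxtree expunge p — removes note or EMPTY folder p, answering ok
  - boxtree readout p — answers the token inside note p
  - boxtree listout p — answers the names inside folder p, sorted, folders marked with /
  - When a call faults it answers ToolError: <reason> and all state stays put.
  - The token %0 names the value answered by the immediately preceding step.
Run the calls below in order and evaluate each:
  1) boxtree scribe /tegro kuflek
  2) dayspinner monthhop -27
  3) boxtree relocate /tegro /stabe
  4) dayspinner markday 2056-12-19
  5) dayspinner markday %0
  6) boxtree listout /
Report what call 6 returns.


Using boxtree scribe on p: /tegro, c: kuflek, yielding created.
Then dayspinner monthhop on n: -27, and get 1951-06-20.
I use boxtree relocate on s: /tegro, d: /stabe, and observe ok.
I use dayspinner markday on d: 2056-12-19, — result: 2056-12-19.
Invoking dayspinner markday on d: %0, and see 2056-12-19.
I call boxtree listout on p: /, → [stabe].

Answer: [stabe]


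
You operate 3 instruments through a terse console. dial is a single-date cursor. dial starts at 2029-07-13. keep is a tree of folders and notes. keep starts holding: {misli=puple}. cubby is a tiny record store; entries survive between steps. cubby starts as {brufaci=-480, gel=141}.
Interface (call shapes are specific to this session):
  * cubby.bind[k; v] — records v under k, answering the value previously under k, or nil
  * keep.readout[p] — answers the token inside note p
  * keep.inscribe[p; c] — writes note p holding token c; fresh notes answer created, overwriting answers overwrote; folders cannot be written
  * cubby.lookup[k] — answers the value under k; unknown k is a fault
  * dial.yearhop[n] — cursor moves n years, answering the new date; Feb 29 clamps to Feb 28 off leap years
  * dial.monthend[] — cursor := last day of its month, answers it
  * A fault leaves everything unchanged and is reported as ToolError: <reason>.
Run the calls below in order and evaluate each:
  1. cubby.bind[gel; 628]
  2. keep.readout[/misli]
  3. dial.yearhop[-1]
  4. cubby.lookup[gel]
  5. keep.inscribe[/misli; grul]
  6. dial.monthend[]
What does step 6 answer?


% 1. bind(k→gel, v→628) => 141
% 2. readout(p→/misli) => puple
% 3. yearhop(n→-1) => 2028-07-13
% 4. lookup(k→gel) => 628
% 5. inscribe(p→/misli, c→grul) => overwrote
% 6. monthend() => 2028-07-31

Answer: 2028-07-31


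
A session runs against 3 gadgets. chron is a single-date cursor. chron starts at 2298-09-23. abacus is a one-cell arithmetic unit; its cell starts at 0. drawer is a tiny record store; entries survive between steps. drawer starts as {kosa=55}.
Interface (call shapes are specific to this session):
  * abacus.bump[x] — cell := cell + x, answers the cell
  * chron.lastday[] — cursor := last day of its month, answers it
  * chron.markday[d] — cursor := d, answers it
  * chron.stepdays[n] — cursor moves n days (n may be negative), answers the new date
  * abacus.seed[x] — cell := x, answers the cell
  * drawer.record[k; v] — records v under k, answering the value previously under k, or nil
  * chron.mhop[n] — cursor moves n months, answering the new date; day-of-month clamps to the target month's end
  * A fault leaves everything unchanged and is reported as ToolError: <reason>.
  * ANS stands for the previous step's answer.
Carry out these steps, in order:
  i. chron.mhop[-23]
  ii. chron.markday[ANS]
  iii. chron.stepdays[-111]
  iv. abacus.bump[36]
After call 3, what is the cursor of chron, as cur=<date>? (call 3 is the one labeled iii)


Answer: cur=2296-07-04

Derivation:
Calling mhop(n→-23), and observe 2296-10-23.
Using markday(d→ANS), and get 2296-10-23.
I invoke stepdays(n→-111), and get 2296-07-04.
I use bump(x→36), which returns 36.


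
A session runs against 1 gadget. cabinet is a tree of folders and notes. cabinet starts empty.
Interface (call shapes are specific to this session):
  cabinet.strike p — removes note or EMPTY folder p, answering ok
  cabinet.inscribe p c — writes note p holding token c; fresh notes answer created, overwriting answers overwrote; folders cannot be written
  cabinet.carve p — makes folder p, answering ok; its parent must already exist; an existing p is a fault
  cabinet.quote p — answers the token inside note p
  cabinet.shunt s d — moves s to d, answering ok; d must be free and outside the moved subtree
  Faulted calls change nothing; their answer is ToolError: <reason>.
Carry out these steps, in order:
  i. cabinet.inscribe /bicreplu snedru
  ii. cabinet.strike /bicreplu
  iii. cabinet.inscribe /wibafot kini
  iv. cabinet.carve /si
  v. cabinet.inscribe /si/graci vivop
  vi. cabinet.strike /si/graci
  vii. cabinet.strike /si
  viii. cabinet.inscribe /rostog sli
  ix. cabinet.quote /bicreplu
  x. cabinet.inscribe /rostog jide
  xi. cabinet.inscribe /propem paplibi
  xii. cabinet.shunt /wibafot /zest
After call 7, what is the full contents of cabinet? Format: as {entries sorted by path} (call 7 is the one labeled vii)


Answer: {wibafot=kini}

Derivation:
-- 1. inscribe(p: /bicreplu, c: snedru) => created
-- 2. strike(p: /bicreplu) => ok
-- 3. inscribe(p: /wibafot, c: kini) => created
-- 4. carve(p: /si) => ok
-- 5. inscribe(p: /si/graci, c: vivop) => created
-- 6. strike(p: /si/graci) => ok
-- 7. strike(p: /si) => ok
-- 8. inscribe(p: /rostog, c: sli) => created
-- 9. quote(p: /bicreplu) => ToolError: not found
-- 10. inscribe(p: /rostog, c: jide) => overwrote
-- 11. inscribe(p: /propem, c: paplibi) => created
-- 12. shunt(s: /wibafot, d: /zest) => ok


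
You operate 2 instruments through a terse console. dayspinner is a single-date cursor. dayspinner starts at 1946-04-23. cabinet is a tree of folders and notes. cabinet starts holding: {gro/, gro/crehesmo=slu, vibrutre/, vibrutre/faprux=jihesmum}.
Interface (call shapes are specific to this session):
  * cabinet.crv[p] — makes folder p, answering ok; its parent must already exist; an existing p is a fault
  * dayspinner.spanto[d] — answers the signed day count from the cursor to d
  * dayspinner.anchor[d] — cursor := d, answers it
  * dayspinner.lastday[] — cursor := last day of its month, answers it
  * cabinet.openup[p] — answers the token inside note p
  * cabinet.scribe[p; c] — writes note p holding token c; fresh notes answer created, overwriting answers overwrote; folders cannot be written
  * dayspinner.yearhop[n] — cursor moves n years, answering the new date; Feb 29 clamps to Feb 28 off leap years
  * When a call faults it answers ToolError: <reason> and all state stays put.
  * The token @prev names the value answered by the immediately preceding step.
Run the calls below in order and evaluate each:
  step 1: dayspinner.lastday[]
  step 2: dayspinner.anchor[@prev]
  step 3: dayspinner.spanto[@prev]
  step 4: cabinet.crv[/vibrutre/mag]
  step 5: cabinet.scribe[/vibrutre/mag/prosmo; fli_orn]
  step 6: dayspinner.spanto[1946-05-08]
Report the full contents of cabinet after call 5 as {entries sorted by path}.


$ dayspinner.lastday
:: 1946-04-30
$ dayspinner.anchor @prev
:: 1946-04-30
$ dayspinner.spanto @prev
:: 0
$ cabinet.crv /vibrutre/mag
:: ok
$ cabinet.scribe /vibrutre/mag/prosmo fli_orn
:: created
$ dayspinner.spanto 1946-05-08
:: 8

Answer: {gro/, gro/crehesmo=slu, vibrutre/, vibrutre/faprux=jihesmum, vibrutre/mag/, vibrutre/mag/prosmo=fli_orn}


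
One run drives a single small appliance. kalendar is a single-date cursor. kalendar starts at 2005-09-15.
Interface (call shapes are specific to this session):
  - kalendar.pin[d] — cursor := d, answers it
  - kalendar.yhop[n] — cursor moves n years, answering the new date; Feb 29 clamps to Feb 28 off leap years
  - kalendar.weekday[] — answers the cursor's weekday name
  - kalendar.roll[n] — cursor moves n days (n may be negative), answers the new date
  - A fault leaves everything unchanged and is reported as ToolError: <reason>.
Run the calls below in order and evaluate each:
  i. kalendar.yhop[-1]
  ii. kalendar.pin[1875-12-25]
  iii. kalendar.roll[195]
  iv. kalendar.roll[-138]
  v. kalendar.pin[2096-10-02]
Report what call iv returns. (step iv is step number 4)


Answer: 1876-02-20

Derivation:
Using kalendar.yhop on n→-1, and observe 2004-09-15.
I invoke kalendar.pin on d→1875-12-25, → 1875-12-25.
Now I run kalendar.roll on n→195, which returns 1876-07-07.
I call kalendar.roll on n→-138, giving 1876-02-20.
Calling kalendar.pin on d→2096-10-02, which returns 2096-10-02.
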